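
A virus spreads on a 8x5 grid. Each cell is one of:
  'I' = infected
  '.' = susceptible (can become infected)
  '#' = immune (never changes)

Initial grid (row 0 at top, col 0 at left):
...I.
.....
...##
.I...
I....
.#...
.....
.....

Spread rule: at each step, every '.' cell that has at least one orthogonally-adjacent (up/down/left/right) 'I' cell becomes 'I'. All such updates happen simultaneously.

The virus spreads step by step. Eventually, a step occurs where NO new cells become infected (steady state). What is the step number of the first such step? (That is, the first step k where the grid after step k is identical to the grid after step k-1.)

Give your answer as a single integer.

Answer: 8

Derivation:
Step 0 (initial): 3 infected
Step 1: +8 new -> 11 infected
Step 2: +9 new -> 20 infected
Step 3: +7 new -> 27 infected
Step 4: +4 new -> 31 infected
Step 5: +3 new -> 34 infected
Step 6: +2 new -> 36 infected
Step 7: +1 new -> 37 infected
Step 8: +0 new -> 37 infected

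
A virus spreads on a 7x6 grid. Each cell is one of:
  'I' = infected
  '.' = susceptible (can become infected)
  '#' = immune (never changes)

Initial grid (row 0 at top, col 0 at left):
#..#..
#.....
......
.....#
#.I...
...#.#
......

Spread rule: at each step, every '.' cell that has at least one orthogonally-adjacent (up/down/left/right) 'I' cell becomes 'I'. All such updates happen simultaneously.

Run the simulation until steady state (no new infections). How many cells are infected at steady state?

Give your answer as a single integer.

Answer: 35

Derivation:
Step 0 (initial): 1 infected
Step 1: +4 new -> 5 infected
Step 2: +6 new -> 11 infected
Step 3: +10 new -> 21 infected
Step 4: +7 new -> 28 infected
Step 5: +4 new -> 32 infected
Step 6: +2 new -> 34 infected
Step 7: +1 new -> 35 infected
Step 8: +0 new -> 35 infected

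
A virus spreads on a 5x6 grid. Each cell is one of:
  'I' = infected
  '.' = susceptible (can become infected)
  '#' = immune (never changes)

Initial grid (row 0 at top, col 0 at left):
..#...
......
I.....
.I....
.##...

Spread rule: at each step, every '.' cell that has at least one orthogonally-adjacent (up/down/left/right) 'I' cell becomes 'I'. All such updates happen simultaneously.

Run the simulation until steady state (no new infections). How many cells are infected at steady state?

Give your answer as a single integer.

Answer: 27

Derivation:
Step 0 (initial): 2 infected
Step 1: +4 new -> 6 infected
Step 2: +5 new -> 11 infected
Step 3: +5 new -> 16 infected
Step 4: +4 new -> 20 infected
Step 5: +4 new -> 24 infected
Step 6: +2 new -> 26 infected
Step 7: +1 new -> 27 infected
Step 8: +0 new -> 27 infected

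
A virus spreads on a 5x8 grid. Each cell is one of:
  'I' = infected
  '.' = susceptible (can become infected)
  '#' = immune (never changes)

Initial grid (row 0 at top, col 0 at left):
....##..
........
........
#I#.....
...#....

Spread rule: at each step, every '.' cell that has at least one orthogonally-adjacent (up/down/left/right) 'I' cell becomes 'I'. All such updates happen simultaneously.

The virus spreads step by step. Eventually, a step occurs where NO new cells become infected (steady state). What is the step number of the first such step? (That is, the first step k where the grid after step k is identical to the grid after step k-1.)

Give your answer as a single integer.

Step 0 (initial): 1 infected
Step 1: +2 new -> 3 infected
Step 2: +5 new -> 8 infected
Step 3: +4 new -> 12 infected
Step 4: +5 new -> 17 infected
Step 5: +4 new -> 21 infected
Step 6: +4 new -> 25 infected
Step 7: +4 new -> 29 infected
Step 8: +4 new -> 33 infected
Step 9: +2 new -> 35 infected
Step 10: +0 new -> 35 infected

Answer: 10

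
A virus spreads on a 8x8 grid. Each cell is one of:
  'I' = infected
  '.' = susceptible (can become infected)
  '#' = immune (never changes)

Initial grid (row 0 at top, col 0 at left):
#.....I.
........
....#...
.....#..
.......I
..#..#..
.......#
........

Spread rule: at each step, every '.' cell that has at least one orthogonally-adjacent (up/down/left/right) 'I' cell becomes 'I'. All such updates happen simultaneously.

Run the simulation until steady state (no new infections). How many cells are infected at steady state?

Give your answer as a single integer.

Step 0 (initial): 2 infected
Step 1: +6 new -> 8 infected
Step 2: +8 new -> 16 infected
Step 3: +5 new -> 21 infected
Step 4: +7 new -> 28 infected
Step 5: +9 new -> 37 infected
Step 6: +6 new -> 43 infected
Step 7: +7 new -> 50 infected
Step 8: +5 new -> 55 infected
Step 9: +2 new -> 57 infected
Step 10: +1 new -> 58 infected
Step 11: +0 new -> 58 infected

Answer: 58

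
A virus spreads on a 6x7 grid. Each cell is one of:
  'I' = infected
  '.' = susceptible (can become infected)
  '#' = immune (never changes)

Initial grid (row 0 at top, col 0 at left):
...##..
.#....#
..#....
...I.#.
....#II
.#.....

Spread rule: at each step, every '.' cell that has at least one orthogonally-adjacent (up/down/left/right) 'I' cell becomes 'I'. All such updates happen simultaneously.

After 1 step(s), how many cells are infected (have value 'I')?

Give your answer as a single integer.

Answer: 10

Derivation:
Step 0 (initial): 3 infected
Step 1: +7 new -> 10 infected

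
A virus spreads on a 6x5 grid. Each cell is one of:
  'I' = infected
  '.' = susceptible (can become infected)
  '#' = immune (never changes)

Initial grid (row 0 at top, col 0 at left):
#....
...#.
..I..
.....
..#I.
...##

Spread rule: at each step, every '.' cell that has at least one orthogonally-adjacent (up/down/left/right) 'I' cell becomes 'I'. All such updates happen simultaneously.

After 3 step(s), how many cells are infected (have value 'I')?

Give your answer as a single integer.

Answer: 20

Derivation:
Step 0 (initial): 2 infected
Step 1: +6 new -> 8 infected
Step 2: +6 new -> 14 infected
Step 3: +6 new -> 20 infected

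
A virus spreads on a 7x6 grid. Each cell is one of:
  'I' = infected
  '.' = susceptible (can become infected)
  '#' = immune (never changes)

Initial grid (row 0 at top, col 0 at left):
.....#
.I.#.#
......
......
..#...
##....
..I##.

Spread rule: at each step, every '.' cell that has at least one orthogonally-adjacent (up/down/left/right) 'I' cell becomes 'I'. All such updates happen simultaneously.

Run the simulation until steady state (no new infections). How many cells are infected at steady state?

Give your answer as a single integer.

Step 0 (initial): 2 infected
Step 1: +6 new -> 8 infected
Step 2: +7 new -> 15 infected
Step 3: +7 new -> 22 infected
Step 4: +6 new -> 28 infected
Step 5: +5 new -> 33 infected
Step 6: +1 new -> 34 infected
Step 7: +0 new -> 34 infected

Answer: 34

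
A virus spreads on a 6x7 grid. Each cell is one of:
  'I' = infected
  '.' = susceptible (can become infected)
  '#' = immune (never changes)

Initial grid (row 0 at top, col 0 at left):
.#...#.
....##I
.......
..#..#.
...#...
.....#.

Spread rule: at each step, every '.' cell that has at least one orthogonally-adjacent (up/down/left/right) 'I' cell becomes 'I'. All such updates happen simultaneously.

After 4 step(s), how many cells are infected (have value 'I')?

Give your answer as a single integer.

Answer: 11

Derivation:
Step 0 (initial): 1 infected
Step 1: +2 new -> 3 infected
Step 2: +2 new -> 5 infected
Step 3: +2 new -> 7 infected
Step 4: +4 new -> 11 infected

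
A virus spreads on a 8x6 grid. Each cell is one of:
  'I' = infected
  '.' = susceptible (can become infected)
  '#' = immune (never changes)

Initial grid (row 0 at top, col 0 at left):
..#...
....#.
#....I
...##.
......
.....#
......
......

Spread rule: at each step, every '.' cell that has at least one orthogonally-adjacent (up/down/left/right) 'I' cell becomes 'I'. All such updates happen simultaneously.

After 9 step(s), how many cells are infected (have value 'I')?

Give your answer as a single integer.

Step 0 (initial): 1 infected
Step 1: +3 new -> 4 infected
Step 2: +3 new -> 7 infected
Step 3: +4 new -> 11 infected
Step 4: +6 new -> 17 infected
Step 5: +5 new -> 22 infected
Step 6: +8 new -> 30 infected
Step 7: +6 new -> 36 infected
Step 8: +3 new -> 39 infected
Step 9: +2 new -> 41 infected

Answer: 41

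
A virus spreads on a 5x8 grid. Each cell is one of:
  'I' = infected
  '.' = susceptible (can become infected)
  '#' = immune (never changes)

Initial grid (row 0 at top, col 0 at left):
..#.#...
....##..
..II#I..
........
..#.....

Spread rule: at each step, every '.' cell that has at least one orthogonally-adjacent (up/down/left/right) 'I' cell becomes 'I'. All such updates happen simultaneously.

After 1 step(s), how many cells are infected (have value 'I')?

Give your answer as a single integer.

Step 0 (initial): 3 infected
Step 1: +7 new -> 10 infected

Answer: 10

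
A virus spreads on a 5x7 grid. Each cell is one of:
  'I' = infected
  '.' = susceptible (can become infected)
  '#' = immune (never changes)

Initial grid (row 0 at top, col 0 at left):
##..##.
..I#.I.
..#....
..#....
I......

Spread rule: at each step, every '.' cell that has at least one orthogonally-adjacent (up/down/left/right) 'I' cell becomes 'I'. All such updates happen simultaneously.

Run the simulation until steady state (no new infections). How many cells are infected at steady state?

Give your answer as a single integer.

Step 0 (initial): 3 infected
Step 1: +7 new -> 10 infected
Step 2: +10 new -> 20 infected
Step 3: +5 new -> 25 infected
Step 4: +3 new -> 28 infected
Step 5: +0 new -> 28 infected

Answer: 28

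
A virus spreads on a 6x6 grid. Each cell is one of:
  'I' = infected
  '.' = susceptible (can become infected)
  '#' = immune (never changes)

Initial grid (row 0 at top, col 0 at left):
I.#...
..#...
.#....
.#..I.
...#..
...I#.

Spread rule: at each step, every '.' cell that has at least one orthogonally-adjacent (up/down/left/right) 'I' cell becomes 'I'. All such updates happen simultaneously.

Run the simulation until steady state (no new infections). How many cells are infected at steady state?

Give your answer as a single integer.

Step 0 (initial): 3 infected
Step 1: +7 new -> 10 infected
Step 2: +9 new -> 19 infected
Step 3: +8 new -> 27 infected
Step 4: +3 new -> 30 infected
Step 5: +0 new -> 30 infected

Answer: 30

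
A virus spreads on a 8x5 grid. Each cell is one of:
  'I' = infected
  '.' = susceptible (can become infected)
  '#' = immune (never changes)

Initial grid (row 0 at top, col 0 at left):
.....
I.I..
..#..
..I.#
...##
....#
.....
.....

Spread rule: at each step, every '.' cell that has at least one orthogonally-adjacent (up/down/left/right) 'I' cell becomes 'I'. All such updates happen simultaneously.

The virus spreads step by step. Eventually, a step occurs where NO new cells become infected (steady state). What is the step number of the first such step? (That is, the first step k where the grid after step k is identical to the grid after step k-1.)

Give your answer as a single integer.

Answer: 7

Derivation:
Step 0 (initial): 3 infected
Step 1: +8 new -> 11 infected
Step 2: +8 new -> 19 infected
Step 3: +6 new -> 25 infected
Step 4: +4 new -> 29 infected
Step 5: +4 new -> 33 infected
Step 6: +2 new -> 35 infected
Step 7: +0 new -> 35 infected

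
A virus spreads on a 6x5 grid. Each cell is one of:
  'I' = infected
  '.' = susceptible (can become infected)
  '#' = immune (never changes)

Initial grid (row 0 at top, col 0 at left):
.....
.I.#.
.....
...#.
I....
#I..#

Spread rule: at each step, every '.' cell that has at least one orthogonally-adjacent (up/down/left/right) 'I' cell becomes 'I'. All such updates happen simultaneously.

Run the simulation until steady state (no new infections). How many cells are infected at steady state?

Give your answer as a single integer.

Step 0 (initial): 3 infected
Step 1: +7 new -> 10 infected
Step 2: +7 new -> 17 infected
Step 3: +4 new -> 21 infected
Step 4: +3 new -> 24 infected
Step 5: +2 new -> 26 infected
Step 6: +0 new -> 26 infected

Answer: 26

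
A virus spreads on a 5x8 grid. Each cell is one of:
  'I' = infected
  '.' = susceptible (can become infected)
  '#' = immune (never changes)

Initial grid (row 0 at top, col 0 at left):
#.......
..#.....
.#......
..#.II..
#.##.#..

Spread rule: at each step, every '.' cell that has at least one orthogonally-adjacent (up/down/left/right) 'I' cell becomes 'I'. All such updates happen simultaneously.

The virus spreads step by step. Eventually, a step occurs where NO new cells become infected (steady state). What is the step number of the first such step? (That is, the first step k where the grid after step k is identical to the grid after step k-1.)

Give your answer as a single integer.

Step 0 (initial): 2 infected
Step 1: +5 new -> 7 infected
Step 2: +6 new -> 13 infected
Step 3: +7 new -> 20 infected
Step 4: +3 new -> 23 infected
Step 5: +2 new -> 25 infected
Step 6: +1 new -> 26 infected
Step 7: +1 new -> 27 infected
Step 8: +1 new -> 28 infected
Step 9: +1 new -> 29 infected
Step 10: +1 new -> 30 infected
Step 11: +1 new -> 31 infected
Step 12: +1 new -> 32 infected
Step 13: +0 new -> 32 infected

Answer: 13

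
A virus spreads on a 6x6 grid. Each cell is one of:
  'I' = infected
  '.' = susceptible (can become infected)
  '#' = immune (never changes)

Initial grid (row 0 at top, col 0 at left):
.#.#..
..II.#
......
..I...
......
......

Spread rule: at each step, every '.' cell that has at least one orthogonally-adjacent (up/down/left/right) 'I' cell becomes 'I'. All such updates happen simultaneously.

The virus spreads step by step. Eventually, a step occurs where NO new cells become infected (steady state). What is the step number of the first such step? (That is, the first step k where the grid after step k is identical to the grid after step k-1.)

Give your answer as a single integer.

Step 0 (initial): 3 infected
Step 1: +8 new -> 11 infected
Step 2: +9 new -> 20 infected
Step 3: +9 new -> 29 infected
Step 4: +3 new -> 32 infected
Step 5: +1 new -> 33 infected
Step 6: +0 new -> 33 infected

Answer: 6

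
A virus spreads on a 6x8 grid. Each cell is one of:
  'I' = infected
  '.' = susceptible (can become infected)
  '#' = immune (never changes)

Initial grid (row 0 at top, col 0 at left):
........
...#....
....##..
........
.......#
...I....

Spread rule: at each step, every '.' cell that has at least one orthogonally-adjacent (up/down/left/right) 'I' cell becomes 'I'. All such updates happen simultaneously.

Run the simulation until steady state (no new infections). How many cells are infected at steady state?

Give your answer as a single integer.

Answer: 44

Derivation:
Step 0 (initial): 1 infected
Step 1: +3 new -> 4 infected
Step 2: +5 new -> 9 infected
Step 3: +7 new -> 16 infected
Step 4: +6 new -> 22 infected
Step 5: +4 new -> 26 infected
Step 6: +5 new -> 31 infected
Step 7: +5 new -> 36 infected
Step 8: +5 new -> 41 infected
Step 9: +3 new -> 44 infected
Step 10: +0 new -> 44 infected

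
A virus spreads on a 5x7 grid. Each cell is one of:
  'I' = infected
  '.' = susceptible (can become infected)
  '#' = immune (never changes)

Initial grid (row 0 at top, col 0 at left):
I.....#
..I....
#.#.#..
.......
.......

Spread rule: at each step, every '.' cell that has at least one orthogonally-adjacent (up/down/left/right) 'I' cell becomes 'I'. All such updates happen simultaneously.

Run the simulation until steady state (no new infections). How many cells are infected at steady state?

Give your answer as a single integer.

Step 0 (initial): 2 infected
Step 1: +5 new -> 7 infected
Step 2: +4 new -> 11 infected
Step 3: +4 new -> 15 infected
Step 4: +8 new -> 23 infected
Step 5: +5 new -> 28 infected
Step 6: +2 new -> 30 infected
Step 7: +1 new -> 31 infected
Step 8: +0 new -> 31 infected

Answer: 31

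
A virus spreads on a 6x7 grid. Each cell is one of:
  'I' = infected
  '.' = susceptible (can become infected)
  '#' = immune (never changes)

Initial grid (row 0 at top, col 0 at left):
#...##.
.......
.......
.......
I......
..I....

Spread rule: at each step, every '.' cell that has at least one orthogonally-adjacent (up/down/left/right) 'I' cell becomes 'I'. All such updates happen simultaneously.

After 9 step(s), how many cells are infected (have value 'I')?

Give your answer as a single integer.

Answer: 39

Derivation:
Step 0 (initial): 2 infected
Step 1: +6 new -> 8 infected
Step 2: +5 new -> 13 infected
Step 3: +6 new -> 19 infected
Step 4: +6 new -> 25 infected
Step 5: +6 new -> 31 infected
Step 6: +4 new -> 35 infected
Step 7: +2 new -> 37 infected
Step 8: +1 new -> 38 infected
Step 9: +1 new -> 39 infected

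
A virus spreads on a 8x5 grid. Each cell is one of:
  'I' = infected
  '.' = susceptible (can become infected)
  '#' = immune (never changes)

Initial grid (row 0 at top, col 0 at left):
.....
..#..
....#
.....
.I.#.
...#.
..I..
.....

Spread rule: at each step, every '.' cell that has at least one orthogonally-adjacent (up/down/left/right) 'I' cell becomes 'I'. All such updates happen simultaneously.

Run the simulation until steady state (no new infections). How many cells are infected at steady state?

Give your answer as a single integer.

Step 0 (initial): 2 infected
Step 1: +8 new -> 10 infected
Step 2: +8 new -> 18 infected
Step 3: +7 new -> 25 infected
Step 4: +5 new -> 30 infected
Step 5: +3 new -> 33 infected
Step 6: +2 new -> 35 infected
Step 7: +1 new -> 36 infected
Step 8: +0 new -> 36 infected

Answer: 36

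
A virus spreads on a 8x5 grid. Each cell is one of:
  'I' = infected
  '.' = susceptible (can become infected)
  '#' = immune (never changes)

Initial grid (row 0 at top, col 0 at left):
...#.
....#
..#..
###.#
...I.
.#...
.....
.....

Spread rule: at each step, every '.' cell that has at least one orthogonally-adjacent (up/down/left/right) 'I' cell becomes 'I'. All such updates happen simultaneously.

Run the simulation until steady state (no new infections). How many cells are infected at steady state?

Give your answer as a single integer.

Answer: 31

Derivation:
Step 0 (initial): 1 infected
Step 1: +4 new -> 5 infected
Step 2: +5 new -> 10 infected
Step 3: +6 new -> 16 infected
Step 4: +5 new -> 21 infected
Step 5: +4 new -> 25 infected
Step 6: +4 new -> 29 infected
Step 7: +2 new -> 31 infected
Step 8: +0 new -> 31 infected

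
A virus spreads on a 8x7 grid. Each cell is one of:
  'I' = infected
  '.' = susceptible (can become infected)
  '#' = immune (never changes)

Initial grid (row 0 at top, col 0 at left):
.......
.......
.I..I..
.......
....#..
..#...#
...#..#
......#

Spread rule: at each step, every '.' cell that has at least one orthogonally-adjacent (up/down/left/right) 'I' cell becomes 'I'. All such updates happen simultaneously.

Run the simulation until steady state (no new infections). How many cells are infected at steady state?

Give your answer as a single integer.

Answer: 50

Derivation:
Step 0 (initial): 2 infected
Step 1: +8 new -> 10 infected
Step 2: +12 new -> 22 infected
Step 3: +11 new -> 33 infected
Step 4: +6 new -> 39 infected
Step 5: +5 new -> 44 infected
Step 6: +4 new -> 48 infected
Step 7: +2 new -> 50 infected
Step 8: +0 new -> 50 infected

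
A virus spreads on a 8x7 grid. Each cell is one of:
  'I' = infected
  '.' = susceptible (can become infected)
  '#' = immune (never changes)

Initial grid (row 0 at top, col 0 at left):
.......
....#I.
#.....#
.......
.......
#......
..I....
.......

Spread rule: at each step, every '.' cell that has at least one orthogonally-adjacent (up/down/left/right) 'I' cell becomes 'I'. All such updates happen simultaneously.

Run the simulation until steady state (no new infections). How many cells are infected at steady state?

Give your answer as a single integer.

Answer: 52

Derivation:
Step 0 (initial): 2 infected
Step 1: +7 new -> 9 infected
Step 2: +11 new -> 20 infected
Step 3: +12 new -> 32 infected
Step 4: +11 new -> 43 infected
Step 5: +6 new -> 49 infected
Step 6: +2 new -> 51 infected
Step 7: +1 new -> 52 infected
Step 8: +0 new -> 52 infected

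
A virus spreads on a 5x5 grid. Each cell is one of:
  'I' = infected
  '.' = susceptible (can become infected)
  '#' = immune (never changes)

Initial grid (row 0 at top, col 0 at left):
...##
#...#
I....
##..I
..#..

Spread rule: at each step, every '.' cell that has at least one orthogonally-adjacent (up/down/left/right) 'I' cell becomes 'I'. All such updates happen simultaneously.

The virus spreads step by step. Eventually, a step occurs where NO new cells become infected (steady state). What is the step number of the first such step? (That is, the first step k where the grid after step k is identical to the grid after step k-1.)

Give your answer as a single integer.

Answer: 5

Derivation:
Step 0 (initial): 2 infected
Step 1: +4 new -> 6 infected
Step 2: +5 new -> 11 infected
Step 3: +3 new -> 14 infected
Step 4: +2 new -> 16 infected
Step 5: +0 new -> 16 infected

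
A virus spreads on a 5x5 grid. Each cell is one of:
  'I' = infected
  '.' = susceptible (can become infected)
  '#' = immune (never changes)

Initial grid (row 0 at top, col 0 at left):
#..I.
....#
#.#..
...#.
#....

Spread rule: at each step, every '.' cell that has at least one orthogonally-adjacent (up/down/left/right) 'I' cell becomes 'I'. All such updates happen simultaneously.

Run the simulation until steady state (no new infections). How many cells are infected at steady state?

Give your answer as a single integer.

Step 0 (initial): 1 infected
Step 1: +3 new -> 4 infected
Step 2: +3 new -> 7 infected
Step 3: +2 new -> 9 infected
Step 4: +3 new -> 12 infected
Step 5: +2 new -> 14 infected
Step 6: +4 new -> 18 infected
Step 7: +1 new -> 19 infected
Step 8: +0 new -> 19 infected

Answer: 19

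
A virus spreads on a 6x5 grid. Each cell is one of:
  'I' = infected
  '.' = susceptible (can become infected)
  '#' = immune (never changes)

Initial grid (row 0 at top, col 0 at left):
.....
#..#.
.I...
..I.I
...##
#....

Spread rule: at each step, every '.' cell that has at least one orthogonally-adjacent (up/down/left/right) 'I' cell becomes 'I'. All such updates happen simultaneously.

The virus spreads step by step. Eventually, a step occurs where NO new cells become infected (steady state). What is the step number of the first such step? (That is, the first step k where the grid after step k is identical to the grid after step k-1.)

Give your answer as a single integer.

Step 0 (initial): 3 infected
Step 1: +7 new -> 10 infected
Step 2: +7 new -> 17 infected
Step 3: +6 new -> 23 infected
Step 4: +2 new -> 25 infected
Step 5: +0 new -> 25 infected

Answer: 5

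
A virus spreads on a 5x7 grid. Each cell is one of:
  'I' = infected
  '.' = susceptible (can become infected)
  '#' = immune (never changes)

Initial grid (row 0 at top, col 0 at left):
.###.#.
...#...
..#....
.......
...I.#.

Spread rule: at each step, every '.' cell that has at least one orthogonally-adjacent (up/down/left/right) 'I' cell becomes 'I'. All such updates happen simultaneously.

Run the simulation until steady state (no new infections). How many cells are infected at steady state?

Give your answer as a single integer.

Answer: 28

Derivation:
Step 0 (initial): 1 infected
Step 1: +3 new -> 4 infected
Step 2: +4 new -> 8 infected
Step 3: +4 new -> 12 infected
Step 4: +5 new -> 17 infected
Step 5: +6 new -> 23 infected
Step 6: +3 new -> 26 infected
Step 7: +2 new -> 28 infected
Step 8: +0 new -> 28 infected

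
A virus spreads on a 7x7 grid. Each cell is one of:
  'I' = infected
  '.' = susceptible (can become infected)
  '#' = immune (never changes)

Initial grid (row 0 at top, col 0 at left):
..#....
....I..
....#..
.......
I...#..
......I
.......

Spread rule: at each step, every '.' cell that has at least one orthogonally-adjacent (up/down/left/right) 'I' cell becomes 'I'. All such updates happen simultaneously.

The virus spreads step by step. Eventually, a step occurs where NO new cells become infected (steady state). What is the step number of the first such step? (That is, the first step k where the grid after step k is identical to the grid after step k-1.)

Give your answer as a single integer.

Step 0 (initial): 3 infected
Step 1: +9 new -> 12 infected
Step 2: +15 new -> 27 infected
Step 3: +14 new -> 41 infected
Step 4: +5 new -> 46 infected
Step 5: +0 new -> 46 infected

Answer: 5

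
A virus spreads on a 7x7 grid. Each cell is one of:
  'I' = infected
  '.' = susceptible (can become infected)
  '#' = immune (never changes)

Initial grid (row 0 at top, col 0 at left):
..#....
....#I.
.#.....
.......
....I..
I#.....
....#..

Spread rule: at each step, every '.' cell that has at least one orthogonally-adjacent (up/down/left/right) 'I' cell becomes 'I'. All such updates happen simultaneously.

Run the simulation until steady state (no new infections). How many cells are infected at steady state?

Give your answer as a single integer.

Answer: 44

Derivation:
Step 0 (initial): 3 infected
Step 1: +9 new -> 12 infected
Step 2: +13 new -> 25 infected
Step 3: +11 new -> 36 infected
Step 4: +4 new -> 40 infected
Step 5: +3 new -> 43 infected
Step 6: +1 new -> 44 infected
Step 7: +0 new -> 44 infected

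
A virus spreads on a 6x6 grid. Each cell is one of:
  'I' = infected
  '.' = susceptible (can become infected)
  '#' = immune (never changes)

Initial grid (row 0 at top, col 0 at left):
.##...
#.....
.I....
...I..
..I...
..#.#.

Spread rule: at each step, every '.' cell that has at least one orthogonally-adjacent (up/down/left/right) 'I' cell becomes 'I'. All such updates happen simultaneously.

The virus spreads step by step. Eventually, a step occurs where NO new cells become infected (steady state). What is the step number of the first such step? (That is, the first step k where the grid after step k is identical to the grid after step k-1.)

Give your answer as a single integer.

Step 0 (initial): 3 infected
Step 1: +9 new -> 12 infected
Step 2: +9 new -> 21 infected
Step 3: +5 new -> 26 infected
Step 4: +3 new -> 29 infected
Step 5: +1 new -> 30 infected
Step 6: +0 new -> 30 infected

Answer: 6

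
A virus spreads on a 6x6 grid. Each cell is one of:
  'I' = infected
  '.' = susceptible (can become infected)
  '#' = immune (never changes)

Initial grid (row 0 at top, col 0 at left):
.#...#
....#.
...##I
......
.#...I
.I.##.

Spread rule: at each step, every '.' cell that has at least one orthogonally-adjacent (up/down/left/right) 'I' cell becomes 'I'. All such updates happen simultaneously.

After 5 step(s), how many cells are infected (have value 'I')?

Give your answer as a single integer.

Step 0 (initial): 3 infected
Step 1: +6 new -> 9 infected
Step 2: +4 new -> 13 infected
Step 3: +3 new -> 16 infected
Step 4: +3 new -> 19 infected
Step 5: +3 new -> 22 infected

Answer: 22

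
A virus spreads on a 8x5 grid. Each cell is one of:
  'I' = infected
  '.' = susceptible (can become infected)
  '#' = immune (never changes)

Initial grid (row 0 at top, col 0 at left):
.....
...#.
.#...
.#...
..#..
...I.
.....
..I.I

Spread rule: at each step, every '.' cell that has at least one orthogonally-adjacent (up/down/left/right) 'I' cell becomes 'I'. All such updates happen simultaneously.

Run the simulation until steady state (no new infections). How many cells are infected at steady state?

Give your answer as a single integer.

Answer: 36

Derivation:
Step 0 (initial): 3 infected
Step 1: +8 new -> 11 infected
Step 2: +5 new -> 16 infected
Step 3: +6 new -> 22 infected
Step 4: +3 new -> 25 infected
Step 5: +3 new -> 28 infected
Step 6: +4 new -> 32 infected
Step 7: +3 new -> 35 infected
Step 8: +1 new -> 36 infected
Step 9: +0 new -> 36 infected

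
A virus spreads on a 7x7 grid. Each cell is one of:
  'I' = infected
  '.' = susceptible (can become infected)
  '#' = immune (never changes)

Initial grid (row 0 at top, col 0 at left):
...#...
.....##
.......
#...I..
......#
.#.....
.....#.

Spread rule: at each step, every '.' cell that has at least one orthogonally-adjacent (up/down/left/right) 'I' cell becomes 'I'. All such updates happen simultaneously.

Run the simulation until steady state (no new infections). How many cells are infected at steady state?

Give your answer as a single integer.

Step 0 (initial): 1 infected
Step 1: +4 new -> 5 infected
Step 2: +8 new -> 13 infected
Step 3: +9 new -> 22 infected
Step 4: +7 new -> 29 infected
Step 5: +7 new -> 36 infected
Step 6: +4 new -> 40 infected
Step 7: +2 new -> 42 infected
Step 8: +0 new -> 42 infected

Answer: 42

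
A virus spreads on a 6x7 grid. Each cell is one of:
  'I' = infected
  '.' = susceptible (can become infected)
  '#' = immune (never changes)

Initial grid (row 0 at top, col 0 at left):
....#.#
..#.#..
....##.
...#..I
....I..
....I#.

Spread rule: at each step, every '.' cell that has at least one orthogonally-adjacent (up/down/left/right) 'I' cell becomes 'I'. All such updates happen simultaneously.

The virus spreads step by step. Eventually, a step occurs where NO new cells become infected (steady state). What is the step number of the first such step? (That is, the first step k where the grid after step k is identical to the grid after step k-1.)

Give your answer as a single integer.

Step 0 (initial): 3 infected
Step 1: +7 new -> 10 infected
Step 2: +4 new -> 14 infected
Step 3: +4 new -> 18 infected
Step 4: +5 new -> 23 infected
Step 5: +3 new -> 26 infected
Step 6: +3 new -> 29 infected
Step 7: +3 new -> 32 infected
Step 8: +2 new -> 34 infected
Step 9: +0 new -> 34 infected

Answer: 9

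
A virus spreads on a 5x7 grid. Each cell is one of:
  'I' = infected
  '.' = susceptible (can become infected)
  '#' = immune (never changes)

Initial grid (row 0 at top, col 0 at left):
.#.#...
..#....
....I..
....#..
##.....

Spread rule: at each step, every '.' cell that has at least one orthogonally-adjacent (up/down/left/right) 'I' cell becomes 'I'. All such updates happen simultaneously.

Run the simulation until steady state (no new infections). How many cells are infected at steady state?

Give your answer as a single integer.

Answer: 28

Derivation:
Step 0 (initial): 1 infected
Step 1: +3 new -> 4 infected
Step 2: +7 new -> 11 infected
Step 3: +7 new -> 18 infected
Step 4: +7 new -> 25 infected
Step 5: +2 new -> 27 infected
Step 6: +1 new -> 28 infected
Step 7: +0 new -> 28 infected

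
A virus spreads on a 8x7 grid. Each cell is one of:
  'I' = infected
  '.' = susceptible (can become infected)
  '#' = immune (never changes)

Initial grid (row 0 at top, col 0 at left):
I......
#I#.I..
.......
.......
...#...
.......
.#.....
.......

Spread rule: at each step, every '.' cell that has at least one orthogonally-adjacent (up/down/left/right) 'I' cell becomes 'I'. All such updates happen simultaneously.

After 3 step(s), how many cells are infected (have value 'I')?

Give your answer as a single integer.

Answer: 27

Derivation:
Step 0 (initial): 3 infected
Step 1: +6 new -> 9 infected
Step 2: +10 new -> 19 infected
Step 3: +8 new -> 27 infected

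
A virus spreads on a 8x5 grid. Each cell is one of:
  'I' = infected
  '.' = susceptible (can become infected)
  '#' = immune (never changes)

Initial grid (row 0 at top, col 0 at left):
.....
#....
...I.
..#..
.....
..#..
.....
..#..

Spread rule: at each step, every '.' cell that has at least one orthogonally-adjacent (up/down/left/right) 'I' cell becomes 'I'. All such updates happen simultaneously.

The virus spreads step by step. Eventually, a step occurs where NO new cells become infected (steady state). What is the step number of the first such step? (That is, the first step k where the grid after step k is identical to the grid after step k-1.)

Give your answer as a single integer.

Answer: 9

Derivation:
Step 0 (initial): 1 infected
Step 1: +4 new -> 5 infected
Step 2: +6 new -> 11 infected
Step 3: +8 new -> 19 infected
Step 4: +5 new -> 24 infected
Step 5: +6 new -> 30 infected
Step 6: +3 new -> 33 infected
Step 7: +2 new -> 35 infected
Step 8: +1 new -> 36 infected
Step 9: +0 new -> 36 infected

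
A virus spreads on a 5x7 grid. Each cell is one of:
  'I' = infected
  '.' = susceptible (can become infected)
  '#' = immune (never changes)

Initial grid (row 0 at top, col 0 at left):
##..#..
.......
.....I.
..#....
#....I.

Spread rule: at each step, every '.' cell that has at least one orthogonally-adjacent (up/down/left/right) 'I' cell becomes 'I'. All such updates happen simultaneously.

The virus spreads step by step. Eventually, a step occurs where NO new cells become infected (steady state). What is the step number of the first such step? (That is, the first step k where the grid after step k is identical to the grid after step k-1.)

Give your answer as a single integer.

Step 0 (initial): 2 infected
Step 1: +6 new -> 8 infected
Step 2: +7 new -> 15 infected
Step 3: +5 new -> 20 infected
Step 4: +4 new -> 24 infected
Step 5: +4 new -> 28 infected
Step 6: +2 new -> 30 infected
Step 7: +0 new -> 30 infected

Answer: 7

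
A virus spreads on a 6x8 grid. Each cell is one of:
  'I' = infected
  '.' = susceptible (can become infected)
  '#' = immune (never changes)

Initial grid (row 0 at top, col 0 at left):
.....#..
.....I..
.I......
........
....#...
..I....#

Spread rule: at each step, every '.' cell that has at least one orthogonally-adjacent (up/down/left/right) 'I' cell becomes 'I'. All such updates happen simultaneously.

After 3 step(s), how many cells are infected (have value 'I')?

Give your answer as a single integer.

Step 0 (initial): 3 infected
Step 1: +10 new -> 13 infected
Step 2: +17 new -> 30 infected
Step 3: +11 new -> 41 infected

Answer: 41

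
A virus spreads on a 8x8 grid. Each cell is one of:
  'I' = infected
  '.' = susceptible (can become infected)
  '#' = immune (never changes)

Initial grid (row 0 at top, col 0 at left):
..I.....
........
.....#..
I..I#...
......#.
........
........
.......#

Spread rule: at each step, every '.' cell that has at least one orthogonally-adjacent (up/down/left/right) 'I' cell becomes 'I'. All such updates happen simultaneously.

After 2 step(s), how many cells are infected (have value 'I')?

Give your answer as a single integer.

Answer: 25

Derivation:
Step 0 (initial): 3 infected
Step 1: +9 new -> 12 infected
Step 2: +13 new -> 25 infected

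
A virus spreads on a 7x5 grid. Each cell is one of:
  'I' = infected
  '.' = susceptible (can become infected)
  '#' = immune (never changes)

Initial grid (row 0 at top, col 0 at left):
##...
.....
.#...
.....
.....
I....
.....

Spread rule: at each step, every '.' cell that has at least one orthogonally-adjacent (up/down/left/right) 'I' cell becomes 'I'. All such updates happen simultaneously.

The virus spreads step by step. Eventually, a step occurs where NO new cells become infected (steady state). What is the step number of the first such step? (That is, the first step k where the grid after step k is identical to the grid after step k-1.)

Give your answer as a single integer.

Step 0 (initial): 1 infected
Step 1: +3 new -> 4 infected
Step 2: +4 new -> 8 infected
Step 3: +5 new -> 13 infected
Step 4: +5 new -> 18 infected
Step 5: +5 new -> 23 infected
Step 6: +3 new -> 26 infected
Step 7: +3 new -> 29 infected
Step 8: +2 new -> 31 infected
Step 9: +1 new -> 32 infected
Step 10: +0 new -> 32 infected

Answer: 10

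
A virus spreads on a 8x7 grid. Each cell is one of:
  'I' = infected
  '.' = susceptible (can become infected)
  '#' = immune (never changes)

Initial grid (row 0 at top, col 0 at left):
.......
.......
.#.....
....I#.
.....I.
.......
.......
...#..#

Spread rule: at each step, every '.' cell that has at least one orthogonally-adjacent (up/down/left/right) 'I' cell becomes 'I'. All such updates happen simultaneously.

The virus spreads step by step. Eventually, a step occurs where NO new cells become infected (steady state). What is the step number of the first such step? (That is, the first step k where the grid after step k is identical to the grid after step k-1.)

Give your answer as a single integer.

Step 0 (initial): 2 infected
Step 1: +5 new -> 7 infected
Step 2: +9 new -> 16 infected
Step 3: +11 new -> 27 infected
Step 4: +9 new -> 36 infected
Step 5: +7 new -> 43 infected
Step 6: +5 new -> 48 infected
Step 7: +3 new -> 51 infected
Step 8: +1 new -> 52 infected
Step 9: +0 new -> 52 infected

Answer: 9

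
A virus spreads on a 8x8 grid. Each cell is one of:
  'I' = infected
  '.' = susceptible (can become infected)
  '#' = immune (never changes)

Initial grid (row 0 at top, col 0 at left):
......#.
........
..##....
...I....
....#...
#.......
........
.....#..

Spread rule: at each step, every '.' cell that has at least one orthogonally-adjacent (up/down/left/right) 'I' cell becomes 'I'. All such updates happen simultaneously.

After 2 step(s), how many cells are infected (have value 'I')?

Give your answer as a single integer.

Answer: 9

Derivation:
Step 0 (initial): 1 infected
Step 1: +3 new -> 4 infected
Step 2: +5 new -> 9 infected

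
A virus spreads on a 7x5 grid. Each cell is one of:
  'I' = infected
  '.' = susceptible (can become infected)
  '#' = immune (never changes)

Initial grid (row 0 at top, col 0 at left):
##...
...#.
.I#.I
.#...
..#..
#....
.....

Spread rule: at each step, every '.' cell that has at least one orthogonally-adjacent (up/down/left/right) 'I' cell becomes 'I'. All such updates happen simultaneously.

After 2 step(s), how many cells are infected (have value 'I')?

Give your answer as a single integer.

Answer: 13

Derivation:
Step 0 (initial): 2 infected
Step 1: +5 new -> 7 infected
Step 2: +6 new -> 13 infected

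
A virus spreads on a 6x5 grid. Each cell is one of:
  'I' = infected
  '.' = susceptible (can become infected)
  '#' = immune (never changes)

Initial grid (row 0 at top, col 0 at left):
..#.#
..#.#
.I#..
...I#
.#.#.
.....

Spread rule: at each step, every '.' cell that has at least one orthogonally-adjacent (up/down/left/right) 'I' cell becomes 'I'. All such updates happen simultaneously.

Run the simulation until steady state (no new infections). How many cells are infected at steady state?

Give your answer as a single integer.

Answer: 22

Derivation:
Step 0 (initial): 2 infected
Step 1: +5 new -> 7 infected
Step 2: +6 new -> 13 infected
Step 3: +4 new -> 17 infected
Step 4: +3 new -> 20 infected
Step 5: +1 new -> 21 infected
Step 6: +1 new -> 22 infected
Step 7: +0 new -> 22 infected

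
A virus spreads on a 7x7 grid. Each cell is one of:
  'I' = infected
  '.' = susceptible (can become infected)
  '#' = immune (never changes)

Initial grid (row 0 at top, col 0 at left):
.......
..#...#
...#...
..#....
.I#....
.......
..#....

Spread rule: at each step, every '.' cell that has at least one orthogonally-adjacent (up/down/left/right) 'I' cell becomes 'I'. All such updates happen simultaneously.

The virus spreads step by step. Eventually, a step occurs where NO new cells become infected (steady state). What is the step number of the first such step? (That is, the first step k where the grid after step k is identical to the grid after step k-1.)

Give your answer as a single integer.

Answer: 10

Derivation:
Step 0 (initial): 1 infected
Step 1: +3 new -> 4 infected
Step 2: +5 new -> 9 infected
Step 3: +5 new -> 14 infected
Step 4: +5 new -> 19 infected
Step 5: +6 new -> 25 infected
Step 6: +5 new -> 30 infected
Step 7: +6 new -> 36 infected
Step 8: +4 new -> 40 infected
Step 9: +3 new -> 43 infected
Step 10: +0 new -> 43 infected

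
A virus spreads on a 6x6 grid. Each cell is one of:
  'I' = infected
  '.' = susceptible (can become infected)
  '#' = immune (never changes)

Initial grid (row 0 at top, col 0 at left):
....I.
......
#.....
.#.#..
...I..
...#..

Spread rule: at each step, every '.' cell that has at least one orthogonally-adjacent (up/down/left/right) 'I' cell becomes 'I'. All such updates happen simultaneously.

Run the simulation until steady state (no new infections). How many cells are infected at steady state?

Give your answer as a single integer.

Step 0 (initial): 2 infected
Step 1: +5 new -> 7 infected
Step 2: +10 new -> 17 infected
Step 3: +9 new -> 26 infected
Step 4: +5 new -> 31 infected
Step 5: +1 new -> 32 infected
Step 6: +0 new -> 32 infected

Answer: 32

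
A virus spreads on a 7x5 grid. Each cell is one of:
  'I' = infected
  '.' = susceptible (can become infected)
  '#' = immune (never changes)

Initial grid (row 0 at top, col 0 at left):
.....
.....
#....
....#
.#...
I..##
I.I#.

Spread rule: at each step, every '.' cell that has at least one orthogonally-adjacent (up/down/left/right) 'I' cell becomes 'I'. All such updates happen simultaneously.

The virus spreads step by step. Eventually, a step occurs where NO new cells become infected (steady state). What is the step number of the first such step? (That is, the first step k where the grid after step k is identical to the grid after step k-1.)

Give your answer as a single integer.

Step 0 (initial): 3 infected
Step 1: +4 new -> 7 infected
Step 2: +2 new -> 9 infected
Step 3: +3 new -> 12 infected
Step 4: +4 new -> 16 infected
Step 5: +3 new -> 19 infected
Step 6: +5 new -> 24 infected
Step 7: +3 new -> 27 infected
Step 8: +1 new -> 28 infected
Step 9: +0 new -> 28 infected

Answer: 9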